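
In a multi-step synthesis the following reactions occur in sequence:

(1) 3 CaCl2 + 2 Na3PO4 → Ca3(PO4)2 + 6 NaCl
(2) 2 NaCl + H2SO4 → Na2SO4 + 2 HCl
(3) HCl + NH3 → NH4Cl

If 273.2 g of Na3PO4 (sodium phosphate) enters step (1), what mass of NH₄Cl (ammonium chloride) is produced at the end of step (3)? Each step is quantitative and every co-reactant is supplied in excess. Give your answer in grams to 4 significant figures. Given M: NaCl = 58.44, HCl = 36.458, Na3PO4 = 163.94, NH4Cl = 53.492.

n(Na3PO4) = 273.2 / 163.94 = 1.6665 mol.
Reaction (1): Na3PO4→NaCl ratio 2:6 ⇒ n(NaCl) = 4.9994 mol.
Reaction (2): NaCl→HCl ratio 2:2 ⇒ n(HCl) = 4.9994 mol.
Reaction (3): HCl→NH4Cl ratio 1:1 ⇒ n(NH4Cl) = 4.9994 mol.
Mass of NH4Cl = 4.9994 × 53.492 = 267.43 g.

267.4 g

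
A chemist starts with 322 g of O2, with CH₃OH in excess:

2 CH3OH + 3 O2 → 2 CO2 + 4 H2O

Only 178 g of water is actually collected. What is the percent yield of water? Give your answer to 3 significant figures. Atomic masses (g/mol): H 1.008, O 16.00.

73.6 %

M(O2) = 2(16.00) = 32.00 g/mol.
M(H2O) = 2(1.008) + 16.00 = 18.016 g/mol.
n(O2) = 322.0 g / 32.00 g/mol = 10.06 mol.
From the equation the O2:H2O mole ratio is 3:4, so n(H2O) = 10.06 × 4/3 = 13.42 mol.
Mass of H2O = 13.42 mol × 18.016 g/mol = 241.7 g.
This is the theoretical yield. Percent yield = 178 g / 241.7 g × 100% = 73.64%.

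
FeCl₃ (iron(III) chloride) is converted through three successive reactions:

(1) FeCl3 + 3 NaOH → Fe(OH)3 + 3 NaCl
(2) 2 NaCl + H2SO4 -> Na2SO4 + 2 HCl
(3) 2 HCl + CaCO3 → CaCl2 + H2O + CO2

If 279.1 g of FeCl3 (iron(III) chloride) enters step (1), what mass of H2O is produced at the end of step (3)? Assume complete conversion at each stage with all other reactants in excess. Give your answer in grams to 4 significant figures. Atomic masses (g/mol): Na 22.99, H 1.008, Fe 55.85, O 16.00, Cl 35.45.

M(FeCl3) = 55.85 + 3(35.45) = 162.20 g/mol.
M(H2O) = 2(1.008) + 16.00 = 18.016 g/mol.
n(FeCl3) = 279.1 / 162.20 = 1.7207 mol.
Reaction (1): FeCl3→NaCl ratio 1:3 ⇒ n(NaCl) = 5.1621 mol.
Reaction (2): NaCl→HCl ratio 2:2 ⇒ n(HCl) = 5.1621 mol.
Reaction (3): HCl→H2O ratio 2:1 ⇒ n(H2O) = 2.5811 mol.
Mass of H2O = 2.5811 × 18.016 = 46.501 g.

46.50 g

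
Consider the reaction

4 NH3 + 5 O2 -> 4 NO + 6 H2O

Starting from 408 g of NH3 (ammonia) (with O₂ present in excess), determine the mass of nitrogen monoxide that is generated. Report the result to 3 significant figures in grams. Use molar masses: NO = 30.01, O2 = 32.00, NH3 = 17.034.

n(NH3) = 408.0 g / 17.034 g/mol = 23.95 mol.
From the equation the NH3:NO mole ratio is 4:4, so n(NO) = 23.95 × 4/4 = 23.95 mol.
Mass of NO = 23.95 mol × 30.01 g/mol = 718.8 g.

719 g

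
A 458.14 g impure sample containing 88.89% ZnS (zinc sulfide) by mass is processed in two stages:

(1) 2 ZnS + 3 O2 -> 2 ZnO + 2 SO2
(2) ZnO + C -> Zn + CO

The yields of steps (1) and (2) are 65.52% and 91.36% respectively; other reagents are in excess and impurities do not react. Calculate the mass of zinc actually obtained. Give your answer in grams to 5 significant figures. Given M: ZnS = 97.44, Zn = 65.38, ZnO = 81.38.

163.56 g

Pure ZnS = 458.14 × 0.8889 = 407.241 g.
n(ZnS) = 407.241 / 97.44 = 4.17940 mol.
Step 1 (ZnS:ZnO = 2:2): theoretical n(ZnO) = 4.17940 mol; at 65.52% yield, n(ZnO) = 2.73834 mol.
Step 2 (ZnO:Zn = 1:1): theoretical n(Zn) = 2.73834 mol, so theoretical mass = 2.73834 × 65.38 = 179.033 g.
At 91.36% yield, actual mass of Zn = 179.033 × 0.9136 = 163.564 g.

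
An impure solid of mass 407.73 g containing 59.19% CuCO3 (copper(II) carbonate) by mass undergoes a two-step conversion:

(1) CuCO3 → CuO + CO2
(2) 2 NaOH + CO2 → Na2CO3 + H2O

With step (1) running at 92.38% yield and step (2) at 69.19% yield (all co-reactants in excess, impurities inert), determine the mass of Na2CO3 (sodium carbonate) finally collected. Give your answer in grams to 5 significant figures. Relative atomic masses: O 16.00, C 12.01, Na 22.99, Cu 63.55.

Pure CuCO3 = 407.73 × 0.5919 = 241.335 g.
M(CuCO3) = 63.55 + 12.01 + 3(16.00) = 123.56 g/mol.
M(Na2CO3) = 2(22.99) + 12.01 + 3(16.00) = 105.99 g/mol.
n(CuCO3) = 241.335 / 123.56 = 1.95318 mol.
Step 1 (CuCO3:CO2 = 1:1): theoretical n(CO2) = 1.95318 mol; at 92.38% yield, n(CO2) = 1.80435 mol.
Step 2 (CO2:Na2CO3 = 1:1): theoretical n(Na2CO3) = 1.80435 mol, so theoretical mass = 1.80435 × 105.99 = 191.243 g.
At 69.19% yield, actual mass of Na2CO3 = 191.243 × 0.6919 = 132.321 g.

132.32 g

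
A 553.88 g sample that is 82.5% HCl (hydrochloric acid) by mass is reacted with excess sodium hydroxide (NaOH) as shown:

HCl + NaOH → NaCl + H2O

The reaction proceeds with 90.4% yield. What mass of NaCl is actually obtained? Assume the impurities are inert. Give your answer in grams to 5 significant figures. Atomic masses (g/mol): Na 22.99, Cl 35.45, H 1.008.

662.15 g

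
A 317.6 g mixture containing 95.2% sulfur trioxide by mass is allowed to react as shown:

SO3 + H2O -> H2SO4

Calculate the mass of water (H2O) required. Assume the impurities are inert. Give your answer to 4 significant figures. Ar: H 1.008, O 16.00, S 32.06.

68.04 g

Mass of pure SO3 = 317.6 g × 0.952 = 302.36 g.
M(SO3) = 32.06 + 3(16.00) = 80.06 g/mol.
M(H2O) = 2(1.008) + 16.00 = 18.016 g/mol.
n(SO3) = 302.36 g / 80.06 g/mol = 3.7766 mol.
From the equation the SO3:H2O mole ratio is 1:1, so n(H2O) = 3.7766 × 1/1 = 3.7766 mol.
Mass of H2O = 3.7766 mol × 18.016 g/mol = 68.039 g.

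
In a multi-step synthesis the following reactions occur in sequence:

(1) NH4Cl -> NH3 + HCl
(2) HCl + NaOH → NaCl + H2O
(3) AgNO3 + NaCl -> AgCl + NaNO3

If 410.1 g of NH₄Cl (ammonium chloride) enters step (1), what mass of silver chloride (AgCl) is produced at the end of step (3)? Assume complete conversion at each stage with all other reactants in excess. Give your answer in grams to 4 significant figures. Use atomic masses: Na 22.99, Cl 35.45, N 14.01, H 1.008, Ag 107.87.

1099 g

M(NH4Cl) = 14.01 + 4(1.008) + 35.45 = 53.492 g/mol.
M(AgCl) = 107.87 + 35.45 = 143.32 g/mol.
n(NH4Cl) = 410.1 / 53.492 = 7.6666 mol.
Reaction (1): NH4Cl→HCl ratio 1:1 ⇒ n(HCl) = 7.6666 mol.
Reaction (2): HCl→NaCl ratio 1:1 ⇒ n(NaCl) = 7.6666 mol.
Reaction (3): NaCl→AgCl ratio 1:1 ⇒ n(AgCl) = 7.6666 mol.
Mass of AgCl = 7.6666 × 143.32 = 1098.8 g.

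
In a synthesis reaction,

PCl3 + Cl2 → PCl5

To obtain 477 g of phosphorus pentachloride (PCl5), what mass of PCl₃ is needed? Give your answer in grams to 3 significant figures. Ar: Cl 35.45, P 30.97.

M(PCl5) = 30.97 + 5(35.45) = 208.22 g/mol.
M(PCl3) = 30.97 + 3(35.45) = 137.32 g/mol.
n(PCl5) = 477.0 g / 208.22 g/mol = 2.291 mol.
From the equation the PCl5:PCl3 mole ratio is 1:1, so n(PCl3) = 2.291 × 1/1 = 2.291 mol.
Mass of PCl3 = 2.291 mol × 137.32 g/mol = 314.6 g.

315 g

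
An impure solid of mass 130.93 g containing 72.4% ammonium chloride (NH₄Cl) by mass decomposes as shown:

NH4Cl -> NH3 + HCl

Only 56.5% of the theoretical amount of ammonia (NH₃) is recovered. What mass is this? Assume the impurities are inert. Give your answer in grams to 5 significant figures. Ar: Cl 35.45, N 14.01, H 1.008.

Pure NH4Cl available = 130.93 g × 0.724 = 94.7933 g.
M(NH4Cl) = 14.01 + 4(1.008) + 35.45 = 53.492 g/mol.
M(NH3) = 14.01 + 3(1.008) = 17.034 g/mol.
n(NH4Cl) = 94.7933 g / 53.492 g/mol = 1.77210 mol.
From the equation the NH4Cl:NH3 mole ratio is 1:1, so n(NH3) = 1.77210 × 1/1 = 1.77210 mol.
Mass of NH3 = 1.77210 mol × 17.034 g/mol = 30.1860 g.
Actual mass collected = 30.1860 g × 0.565 = 17.0551 g.

17.055 g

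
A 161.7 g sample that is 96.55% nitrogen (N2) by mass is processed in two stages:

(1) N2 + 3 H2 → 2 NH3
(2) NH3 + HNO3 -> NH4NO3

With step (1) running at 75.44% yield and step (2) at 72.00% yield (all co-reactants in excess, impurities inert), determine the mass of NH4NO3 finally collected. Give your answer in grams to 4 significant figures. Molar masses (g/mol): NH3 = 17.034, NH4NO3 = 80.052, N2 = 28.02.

484.5 g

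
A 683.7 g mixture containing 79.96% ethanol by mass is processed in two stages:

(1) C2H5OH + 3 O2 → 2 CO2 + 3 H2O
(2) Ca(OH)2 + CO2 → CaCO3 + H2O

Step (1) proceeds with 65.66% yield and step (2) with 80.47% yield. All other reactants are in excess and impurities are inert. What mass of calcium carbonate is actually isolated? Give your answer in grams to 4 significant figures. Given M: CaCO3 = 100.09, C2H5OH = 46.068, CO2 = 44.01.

Pure C2H5OH = 683.7 × 0.7996 = 546.69 g.
n(C2H5OH) = 546.69 / 46.068 = 11.867 mol.
Step 1 (C2H5OH:CO2 = 1:2): theoretical n(CO2) = 23.734 mol; at 65.66% yield, n(CO2) = 15.584 mol.
Step 2 (CO2:CaCO3 = 1:1): theoretical n(CaCO3) = 15.584 mol, so theoretical mass = 15.584 × 100.09 = 1559.8 g.
At 80.47% yield, actual mass of CaCO3 = 1559.8 × 0.8047 = 1255.1 g.

1255 g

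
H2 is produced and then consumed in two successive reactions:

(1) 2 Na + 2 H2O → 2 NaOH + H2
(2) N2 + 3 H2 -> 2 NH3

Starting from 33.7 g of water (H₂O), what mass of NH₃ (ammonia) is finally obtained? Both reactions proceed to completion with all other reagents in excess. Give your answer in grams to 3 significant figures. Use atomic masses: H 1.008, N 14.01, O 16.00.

M(H2O) = 2(1.008) + 16.00 = 18.016 g/mol.
M(NH3) = 14.01 + 3(1.008) = 17.034 g/mol.
n(H2O) = 33.70 / 18.016 = 1.871 mol.
Step 1 gives a 2:1 ratio of H2O to H2, so n(H2) = 0.9353 mol.
In step 2 the H2:NH3 ratio is 3:2, so n(NH3) = 0.6235 mol.
Mass of NH3 = 0.6235 × 17.034 = 10.62 g.

10.6 g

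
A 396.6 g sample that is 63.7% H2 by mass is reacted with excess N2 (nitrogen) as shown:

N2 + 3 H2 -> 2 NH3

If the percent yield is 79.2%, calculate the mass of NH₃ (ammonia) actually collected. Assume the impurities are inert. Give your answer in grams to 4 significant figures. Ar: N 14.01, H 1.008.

Pure H2 available = 396.6 g × 0.637 = 252.63 g.
M(H2) = 2(1.008) = 2.016 g/mol.
M(NH3) = 14.01 + 3(1.008) = 17.034 g/mol.
n(H2) = 252.63 g / 2.016 g/mol = 125.31 mol.
From the equation the H2:NH3 mole ratio is 3:2, so n(NH3) = 125.31 × 2/3 = 83.543 mol.
Mass of NH3 = 83.543 mol × 17.034 g/mol = 1423.1 g.
Actual mass collected = 1423.1 g × 0.792 = 1127.1 g.

1127 g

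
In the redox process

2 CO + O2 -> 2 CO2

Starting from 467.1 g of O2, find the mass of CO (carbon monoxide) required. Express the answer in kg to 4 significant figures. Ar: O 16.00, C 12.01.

M(O2) = 2(16.00) = 32.00 g/mol.
M(CO) = 12.01 + 16.00 = 28.01 g/mol.
n(O2) = 467.10 g / 32.00 g/mol = 14.597 mol.
From the equation the O2:CO mole ratio is 1:2, so n(CO) = 14.597 × 2/1 = 29.194 mol.
Mass of CO = 29.194 mol × 28.01 g/mol = 817.72 g.
Converting to kg: 817.72 g = 0.8177 kg.

0.8177 kg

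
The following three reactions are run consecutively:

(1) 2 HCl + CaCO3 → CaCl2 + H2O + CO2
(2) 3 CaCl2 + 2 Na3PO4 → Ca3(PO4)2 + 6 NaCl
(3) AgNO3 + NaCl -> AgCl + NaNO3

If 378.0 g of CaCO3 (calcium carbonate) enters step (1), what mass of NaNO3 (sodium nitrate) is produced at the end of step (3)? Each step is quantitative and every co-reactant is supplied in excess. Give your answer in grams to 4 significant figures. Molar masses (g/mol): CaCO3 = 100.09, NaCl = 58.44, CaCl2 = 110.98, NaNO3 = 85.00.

n(CaCO3) = 378.0 / 100.09 = 3.7766 mol.
Reaction (1): CaCO3→CaCl2 ratio 1:1 ⇒ n(CaCl2) = 3.7766 mol.
Reaction (2): CaCl2→NaCl ratio 3:6 ⇒ n(NaCl) = 7.5532 mol.
Reaction (3): NaCl→NaNO3 ratio 1:1 ⇒ n(NaNO3) = 7.5532 mol.
Mass of NaNO3 = 7.5532 × 85.00 = 642.02 g.

642.0 g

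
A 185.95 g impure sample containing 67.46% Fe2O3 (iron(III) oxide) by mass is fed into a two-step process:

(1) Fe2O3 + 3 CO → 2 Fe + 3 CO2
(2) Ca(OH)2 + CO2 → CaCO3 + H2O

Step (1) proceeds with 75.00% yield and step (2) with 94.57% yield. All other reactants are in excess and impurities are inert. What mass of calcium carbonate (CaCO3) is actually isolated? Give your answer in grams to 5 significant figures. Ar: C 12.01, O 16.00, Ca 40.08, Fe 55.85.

Pure Fe2O3 = 185.95 × 0.6746 = 125.442 g.
M(Fe2O3) = 2(55.85) + 3(16.00) = 159.70 g/mol.
M(CaCO3) = 40.08 + 12.01 + 3(16.00) = 100.09 g/mol.
n(Fe2O3) = 125.442 / 159.70 = 0.785484 mol.
Step 1 (Fe2O3:CO2 = 1:3): theoretical n(CO2) = 2.35645 mol; at 75.00% yield, n(CO2) = 1.76734 mol.
Step 2 (CO2:CaCO3 = 1:1): theoretical n(CaCO3) = 1.76734 mol, so theoretical mass = 1.76734 × 100.09 = 176.893 g.
At 94.57% yield, actual mass of CaCO3 = 176.893 × 0.9457 = 167.288 g.

167.29 g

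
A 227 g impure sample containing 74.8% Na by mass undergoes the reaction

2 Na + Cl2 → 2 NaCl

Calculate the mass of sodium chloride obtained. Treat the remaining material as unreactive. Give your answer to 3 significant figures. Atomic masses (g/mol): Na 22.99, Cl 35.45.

Mass of pure Na = 227 g × 0.748 = 169.8 g.
M(Na) = 22.99 g/mol.
M(NaCl) = 22.99 + 35.45 = 58.44 g/mol.
n(Na) = 169.8 g / 22.99 g/mol = 7.386 mol.
From the equation the Na:NaCl mole ratio is 2:2, so n(NaCl) = 7.386 × 2/2 = 7.386 mol.
Mass of NaCl = 7.386 mol × 58.44 g/mol = 431.6 g.

432 g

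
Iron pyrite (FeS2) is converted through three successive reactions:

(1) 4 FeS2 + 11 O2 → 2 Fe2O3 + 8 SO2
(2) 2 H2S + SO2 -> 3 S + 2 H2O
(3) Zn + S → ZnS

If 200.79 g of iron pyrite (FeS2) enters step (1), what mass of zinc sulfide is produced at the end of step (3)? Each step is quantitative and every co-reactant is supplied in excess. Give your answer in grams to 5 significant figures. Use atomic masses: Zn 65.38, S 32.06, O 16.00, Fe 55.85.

M(FeS2) = 55.85 + 2(32.06) = 119.97 g/mol.
M(ZnS) = 65.38 + 32.06 = 97.44 g/mol.
n(FeS2) = 200.79 / 119.97 = 1.67367 mol.
Reaction (1): FeS2→SO2 ratio 4:8 ⇒ n(SO2) = 3.34734 mol.
Reaction (2): SO2→S ratio 1:3 ⇒ n(S) = 10.0420 mol.
Reaction (3): S→ZnS ratio 1:1 ⇒ n(ZnS) = 10.0420 mol.
Mass of ZnS = 10.0420 × 97.44 = 978.494 g.

978.49 g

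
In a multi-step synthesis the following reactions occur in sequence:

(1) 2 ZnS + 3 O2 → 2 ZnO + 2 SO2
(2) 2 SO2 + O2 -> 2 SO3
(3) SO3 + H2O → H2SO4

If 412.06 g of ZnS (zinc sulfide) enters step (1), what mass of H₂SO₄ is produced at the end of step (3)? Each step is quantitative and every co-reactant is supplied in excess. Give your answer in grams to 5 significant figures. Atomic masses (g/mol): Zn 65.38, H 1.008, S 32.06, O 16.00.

M(ZnS) = 65.38 + 32.06 = 97.44 g/mol.
M(H2SO4) = 2(1.008) + 32.06 + 4(16.00) = 98.076 g/mol.
n(ZnS) = 412.06 / 97.44 = 4.22886 mol.
Reaction (1): ZnS→SO2 ratio 2:2 ⇒ n(SO2) = 4.22886 mol.
Reaction (2): SO2→SO3 ratio 2:2 ⇒ n(SO3) = 4.22886 mol.
Reaction (3): SO3→H2SO4 ratio 1:1 ⇒ n(H2SO4) = 4.22886 mol.
Mass of H2SO4 = 4.22886 × 98.076 = 414.750 g.

414.75 g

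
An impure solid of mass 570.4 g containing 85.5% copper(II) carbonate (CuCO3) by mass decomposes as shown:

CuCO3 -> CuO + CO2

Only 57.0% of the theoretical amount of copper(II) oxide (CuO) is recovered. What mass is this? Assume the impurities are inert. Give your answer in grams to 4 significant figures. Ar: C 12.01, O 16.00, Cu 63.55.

Pure CuCO3 available = 570.4 g × 0.855 = 487.69 g.
M(CuCO3) = 63.55 + 12.01 + 3(16.00) = 123.56 g/mol.
M(CuO) = 63.55 + 16.00 = 79.55 g/mol.
n(CuCO3) = 487.69 g / 123.56 g/mol = 3.9470 mol.
From the equation the CuCO3:CuO mole ratio is 1:1, so n(CuO) = 3.9470 × 1/1 = 3.9470 mol.
Mass of CuO = 3.9470 mol × 79.55 g/mol = 313.98 g.
Actual mass collected = 313.98 g × 0.570 = 178.97 g.

179.0 g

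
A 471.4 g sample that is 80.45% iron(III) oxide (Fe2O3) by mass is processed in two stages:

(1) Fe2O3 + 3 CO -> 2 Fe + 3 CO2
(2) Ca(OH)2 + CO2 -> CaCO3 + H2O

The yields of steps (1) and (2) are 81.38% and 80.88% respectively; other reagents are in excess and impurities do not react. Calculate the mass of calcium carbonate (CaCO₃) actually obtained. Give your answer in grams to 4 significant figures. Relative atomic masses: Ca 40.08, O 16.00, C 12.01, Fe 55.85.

469.3 g

Pure Fe2O3 = 471.4 × 0.8045 = 379.24 g.
M(Fe2O3) = 2(55.85) + 3(16.00) = 159.70 g/mol.
M(CaCO3) = 40.08 + 12.01 + 3(16.00) = 100.09 g/mol.
n(Fe2O3) = 379.24 / 159.70 = 2.3747 mol.
Step 1 (Fe2O3:CO2 = 1:3): theoretical n(CO2) = 7.1241 mol; at 81.38% yield, n(CO2) = 5.7976 mol.
Step 2 (CO2:CaCO3 = 1:1): theoretical n(CaCO3) = 5.7976 mol, so theoretical mass = 5.7976 × 100.09 = 580.28 g.
At 80.88% yield, actual mass of CaCO3 = 580.28 × 0.8088 = 469.33 g.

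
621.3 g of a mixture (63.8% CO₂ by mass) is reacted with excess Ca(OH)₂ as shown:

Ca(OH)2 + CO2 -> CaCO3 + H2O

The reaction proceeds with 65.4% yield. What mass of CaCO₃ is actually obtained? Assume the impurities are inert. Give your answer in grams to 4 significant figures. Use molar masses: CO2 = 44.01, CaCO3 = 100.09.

589.6 g

Pure CO2 available = 621.3 g × 0.638 = 396.39 g.
n(CO2) = 396.39 g / 44.01 g/mol = 9.0068 mol.
From the equation the CO2:CaCO3 mole ratio is 1:1, so n(CaCO3) = 9.0068 × 1/1 = 9.0068 mol.
Mass of CaCO3 = 9.0068 mol × 100.09 g/mol = 901.49 g.
Actual mass collected = 901.49 g × 0.654 = 589.58 g.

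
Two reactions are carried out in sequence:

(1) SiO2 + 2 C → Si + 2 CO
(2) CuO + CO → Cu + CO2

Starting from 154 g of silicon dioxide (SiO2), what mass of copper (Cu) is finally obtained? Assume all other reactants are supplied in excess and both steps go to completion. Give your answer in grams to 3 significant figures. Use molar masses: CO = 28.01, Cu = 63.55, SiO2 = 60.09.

326 g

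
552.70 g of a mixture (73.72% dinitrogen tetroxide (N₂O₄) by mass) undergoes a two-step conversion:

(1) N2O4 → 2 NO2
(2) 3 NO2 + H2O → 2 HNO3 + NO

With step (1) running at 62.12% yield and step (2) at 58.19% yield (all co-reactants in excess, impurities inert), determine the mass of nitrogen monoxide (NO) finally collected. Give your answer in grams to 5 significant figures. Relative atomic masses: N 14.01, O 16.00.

32.022 g

Pure N2O4 = 552.70 × 0.7372 = 407.450 g.
M(N2O4) = 2(14.01) + 4(16.00) = 92.02 g/mol.
M(NO) = 14.01 + 16.00 = 30.01 g/mol.
n(N2O4) = 407.450 / 92.02 = 4.42785 mol.
Step 1 (N2O4:NO2 = 1:2): theoretical n(NO2) = 8.85569 mol; at 62.12% yield, n(NO2) = 5.50116 mol.
Step 2 (NO2:NO = 3:1): theoretical n(NO) = 1.83372 mol, so theoretical mass = 1.83372 × 30.01 = 55.0299 g.
At 58.19% yield, actual mass of NO = 55.0299 × 0.5819 = 32.0219 g.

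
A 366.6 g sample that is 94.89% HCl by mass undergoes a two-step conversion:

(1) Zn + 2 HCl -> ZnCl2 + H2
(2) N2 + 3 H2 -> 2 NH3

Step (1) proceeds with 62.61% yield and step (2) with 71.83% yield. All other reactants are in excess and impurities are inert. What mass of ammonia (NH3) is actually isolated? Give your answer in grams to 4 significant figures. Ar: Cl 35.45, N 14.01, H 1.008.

24.36 g

Pure HCl = 366.6 × 0.9489 = 347.87 g.
M(HCl) = 1.008 + 35.45 = 36.458 g/mol.
M(NH3) = 14.01 + 3(1.008) = 17.034 g/mol.
n(HCl) = 347.87 / 36.458 = 9.5416 mol.
Step 1 (HCl:H2 = 2:1): theoretical n(H2) = 4.7708 mol; at 62.61% yield, n(H2) = 2.9870 mol.
Step 2 (H2:NH3 = 3:2): theoretical n(NH3) = 1.9913 mol, so theoretical mass = 1.9913 × 17.034 = 33.920 g.
At 71.83% yield, actual mass of NH3 = 33.920 × 0.7183 = 24.365 g.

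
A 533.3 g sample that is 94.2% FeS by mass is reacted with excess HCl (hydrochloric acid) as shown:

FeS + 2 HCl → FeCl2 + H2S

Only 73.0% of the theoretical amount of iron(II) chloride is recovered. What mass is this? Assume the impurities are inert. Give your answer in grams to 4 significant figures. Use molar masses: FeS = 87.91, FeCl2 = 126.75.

Pure FeS available = 533.3 g × 0.942 = 502.37 g.
n(FeS) = 502.37 g / 87.91 g/mol = 5.7146 mol.
From the equation the FeS:FeCl2 mole ratio is 1:1, so n(FeCl2) = 5.7146 × 1/1 = 5.7146 mol.
Mass of FeCl2 = 5.7146 mol × 126.75 g/mol = 724.32 g.
Actual mass collected = 724.32 g × 0.730 = 528.76 g.

528.8 g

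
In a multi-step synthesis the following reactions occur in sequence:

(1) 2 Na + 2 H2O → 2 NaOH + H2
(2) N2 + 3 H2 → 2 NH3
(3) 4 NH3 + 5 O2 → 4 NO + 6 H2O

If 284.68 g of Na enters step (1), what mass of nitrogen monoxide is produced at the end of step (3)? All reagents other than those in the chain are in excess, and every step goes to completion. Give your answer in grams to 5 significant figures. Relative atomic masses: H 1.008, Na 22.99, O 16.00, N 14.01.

123.87 g

M(Na) = 22.99 g/mol.
M(NO) = 14.01 + 16.00 = 30.01 g/mol.
n(Na) = 284.68 / 22.99 = 12.3828 mol.
Reaction (1): Na→H2 ratio 2:1 ⇒ n(H2) = 6.19139 mol.
Reaction (2): H2→NH3 ratio 3:2 ⇒ n(NH3) = 4.12759 mol.
Reaction (3): NH3→NO ratio 4:4 ⇒ n(NO) = 4.12759 mol.
Mass of NO = 4.12759 × 30.01 = 123.869 g.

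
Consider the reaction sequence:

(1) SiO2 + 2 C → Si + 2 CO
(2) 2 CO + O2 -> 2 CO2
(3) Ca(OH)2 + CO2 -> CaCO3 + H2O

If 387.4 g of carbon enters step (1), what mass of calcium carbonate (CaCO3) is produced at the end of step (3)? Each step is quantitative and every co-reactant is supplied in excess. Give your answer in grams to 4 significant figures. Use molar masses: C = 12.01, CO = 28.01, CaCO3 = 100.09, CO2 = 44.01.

n(C) = 387.4 / 12.01 = 32.256 mol.
Reaction (1): C→CO ratio 2:2 ⇒ n(CO) = 32.256 mol.
Reaction (2): CO→CO2 ratio 2:2 ⇒ n(CO2) = 32.256 mol.
Reaction (3): CO2→CaCO3 ratio 1:1 ⇒ n(CaCO3) = 32.256 mol.
Mass of CaCO3 = 32.256 × 100.09 = 3228.5 g.

3229 g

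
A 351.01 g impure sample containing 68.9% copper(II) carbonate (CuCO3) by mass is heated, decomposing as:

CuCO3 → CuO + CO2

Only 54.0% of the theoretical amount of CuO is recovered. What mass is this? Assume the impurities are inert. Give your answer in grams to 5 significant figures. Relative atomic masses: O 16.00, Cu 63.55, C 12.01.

84.080 g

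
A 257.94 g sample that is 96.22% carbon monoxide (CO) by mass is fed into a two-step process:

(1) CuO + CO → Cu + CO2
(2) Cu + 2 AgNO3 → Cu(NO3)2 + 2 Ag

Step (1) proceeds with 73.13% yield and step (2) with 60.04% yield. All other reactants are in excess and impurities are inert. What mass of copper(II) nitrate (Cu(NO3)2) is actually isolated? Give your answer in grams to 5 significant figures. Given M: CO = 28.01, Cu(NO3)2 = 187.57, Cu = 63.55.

Pure CO = 257.94 × 0.9622 = 248.190 g.
n(CO) = 248.190 / 28.01 = 8.86076 mol.
Step 1 (CO:Cu = 1:1): theoretical n(Cu) = 8.86076 mol; at 73.13% yield, n(Cu) = 6.47987 mol.
Step 2 (Cu:Cu(NO3)2 = 1:1): theoretical n(Cu(NO3)2) = 6.47987 mol, so theoretical mass = 6.47987 × 187.57 = 1215.43 g.
At 60.04% yield, actual mass of Cu(NO3)2 = 1215.43 × 0.6004 = 729.744 g.

729.74 g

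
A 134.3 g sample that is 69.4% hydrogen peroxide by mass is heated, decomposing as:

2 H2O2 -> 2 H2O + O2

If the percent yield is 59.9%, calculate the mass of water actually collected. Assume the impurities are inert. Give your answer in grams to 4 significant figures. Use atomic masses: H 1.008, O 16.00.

29.57 g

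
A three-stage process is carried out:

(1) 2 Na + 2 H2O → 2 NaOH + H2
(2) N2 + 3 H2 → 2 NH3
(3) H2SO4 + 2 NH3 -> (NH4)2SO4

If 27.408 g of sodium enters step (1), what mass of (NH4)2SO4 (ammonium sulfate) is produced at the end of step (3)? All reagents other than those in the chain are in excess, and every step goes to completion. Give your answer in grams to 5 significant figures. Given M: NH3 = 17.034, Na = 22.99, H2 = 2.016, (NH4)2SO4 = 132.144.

26.256 g

n(Na) = 27.408 / 22.99 = 1.19217 mol.
Reaction (1): Na→H2 ratio 2:1 ⇒ n(H2) = 0.596085 mol.
Reaction (2): H2→NH3 ratio 3:2 ⇒ n(NH3) = 0.397390 mol.
Reaction (3): NH3→(NH4)2SO4 ratio 2:1 ⇒ n((NH4)2SO4) = 0.198695 mol.
Mass of (NH4)2SO4 = 0.198695 × 132.144 = 26.2564 g.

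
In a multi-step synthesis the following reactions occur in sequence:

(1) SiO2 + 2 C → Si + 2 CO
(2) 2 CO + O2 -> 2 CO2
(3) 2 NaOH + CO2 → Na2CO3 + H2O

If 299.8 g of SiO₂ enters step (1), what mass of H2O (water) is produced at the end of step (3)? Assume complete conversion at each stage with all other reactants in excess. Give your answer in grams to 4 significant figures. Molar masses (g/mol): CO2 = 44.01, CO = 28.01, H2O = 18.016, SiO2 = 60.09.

n(SiO2) = 299.8 / 60.09 = 4.9892 mol.
Reaction (1): SiO2→CO ratio 1:2 ⇒ n(CO) = 9.9784 mol.
Reaction (2): CO→CO2 ratio 2:2 ⇒ n(CO2) = 9.9784 mol.
Reaction (3): CO2→H2O ratio 1:1 ⇒ n(H2O) = 9.9784 mol.
Mass of H2O = 9.9784 × 18.016 = 179.77 g.

179.8 g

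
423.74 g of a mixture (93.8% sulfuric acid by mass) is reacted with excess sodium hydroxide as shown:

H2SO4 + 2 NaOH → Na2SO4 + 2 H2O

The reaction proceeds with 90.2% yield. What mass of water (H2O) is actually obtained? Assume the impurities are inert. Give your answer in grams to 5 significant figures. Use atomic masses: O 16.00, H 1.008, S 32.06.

131.71 g

Pure H2SO4 available = 423.74 g × 0.938 = 397.468 g.
M(H2SO4) = 2(1.008) + 32.06 + 4(16.00) = 98.076 g/mol.
M(H2O) = 2(1.008) + 16.00 = 18.016 g/mol.
n(H2SO4) = 397.468 g / 98.076 g/mol = 4.05265 mol.
From the equation the H2SO4:H2O mole ratio is 1:2, so n(H2O) = 4.05265 × 2/1 = 8.10531 mol.
Mass of H2O = 8.10531 mol × 18.016 g/mol = 146.025 g.
Actual mass collected = 146.025 g × 0.902 = 131.715 g.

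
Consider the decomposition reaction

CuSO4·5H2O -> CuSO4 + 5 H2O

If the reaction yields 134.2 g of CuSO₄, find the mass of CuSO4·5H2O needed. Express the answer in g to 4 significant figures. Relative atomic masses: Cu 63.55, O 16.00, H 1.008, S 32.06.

M(CuSO4) = 63.55 + 32.06 + 4(16.00) = 159.61 g/mol.
M(CuSO4·5H2O) = 63.55 + 32.06 + 9(16.00) + 10(1.008) = 249.69 g/mol.
n(CuSO4) = 134.20 g / 159.61 g/mol = 0.84080 mol.
From the equation the CuSO4:CuSO4·5H2O mole ratio is 1:1, so n(CuSO4·5H2O) = 0.84080 × 1/1 = 0.84080 mol.
Mass of CuSO4·5H2O = 0.84080 mol × 249.69 g/mol = 209.94 g.

209.9 g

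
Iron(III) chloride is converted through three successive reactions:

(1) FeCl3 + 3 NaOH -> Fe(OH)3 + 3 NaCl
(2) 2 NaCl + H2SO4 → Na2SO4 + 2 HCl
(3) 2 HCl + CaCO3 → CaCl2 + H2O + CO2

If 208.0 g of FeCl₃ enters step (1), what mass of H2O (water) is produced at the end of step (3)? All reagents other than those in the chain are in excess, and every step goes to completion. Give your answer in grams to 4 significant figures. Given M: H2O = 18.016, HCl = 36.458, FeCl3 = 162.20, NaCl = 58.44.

n(FeCl3) = 208.0 / 162.20 = 1.2824 mol.
Reaction (1): FeCl3→NaCl ratio 1:3 ⇒ n(NaCl) = 3.8471 mol.
Reaction (2): NaCl→HCl ratio 2:2 ⇒ n(HCl) = 3.8471 mol.
Reaction (3): HCl→H2O ratio 2:1 ⇒ n(H2O) = 1.9236 mol.
Mass of H2O = 1.9236 × 18.016 = 34.655 g.

34.65 g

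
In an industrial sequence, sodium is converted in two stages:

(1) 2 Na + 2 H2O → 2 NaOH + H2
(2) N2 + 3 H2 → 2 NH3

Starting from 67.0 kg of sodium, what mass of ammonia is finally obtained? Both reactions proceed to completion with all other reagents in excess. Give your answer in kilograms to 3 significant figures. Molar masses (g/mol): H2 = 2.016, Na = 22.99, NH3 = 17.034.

16.5 kg

67.0 kg = 67000 g.
n(Na) = 67000 / 22.99 = 2914 mol.
Step 1 gives a 2:1 ratio of Na to H2, so n(H2) = 1457 mol.
In step 2 the H2:NH3 ratio is 3:2, so n(NH3) = 971.4 mol.
Mass of NH3 = 971.4 × 17.034 = 16550 g = 16.5 kg.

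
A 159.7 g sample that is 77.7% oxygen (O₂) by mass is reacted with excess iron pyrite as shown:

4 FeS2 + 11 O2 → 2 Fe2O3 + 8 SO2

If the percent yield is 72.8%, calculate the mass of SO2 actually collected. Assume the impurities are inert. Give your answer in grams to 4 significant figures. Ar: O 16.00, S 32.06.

Pure O2 available = 159.7 g × 0.777 = 124.09 g.
M(O2) = 2(16.00) = 32.00 g/mol.
M(SO2) = 32.06 + 2(16.00) = 64.06 g/mol.
n(O2) = 124.09 g / 32.00 g/mol = 3.8777 mol.
From the equation the O2:SO2 mole ratio is 11:8, so n(SO2) = 3.8777 × 8/11 = 2.8202 mol.
Mass of SO2 = 2.8202 mol × 64.06 g/mol = 180.66 g.
Actual mass collected = 180.66 g × 0.728 = 131.52 g.

131.5 g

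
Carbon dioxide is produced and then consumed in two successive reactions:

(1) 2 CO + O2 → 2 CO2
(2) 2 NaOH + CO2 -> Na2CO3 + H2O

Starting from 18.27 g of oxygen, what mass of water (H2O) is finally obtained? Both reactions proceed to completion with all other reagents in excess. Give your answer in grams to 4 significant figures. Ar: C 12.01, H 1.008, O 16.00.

M(O2) = 2(16.00) = 32.00 g/mol.
M(H2O) = 2(1.008) + 16.00 = 18.016 g/mol.
n(O2) = 18.270 / 32.00 = 0.57094 mol.
Step 1 gives a 1:2 ratio of O2 to CO2, so n(CO2) = 1.1419 mol.
In step 2 the CO2:H2O ratio is 1:1, so n(H2O) = 1.1419 mol.
Mass of H2O = 1.1419 × 18.016 = 20.572 g.

20.57 g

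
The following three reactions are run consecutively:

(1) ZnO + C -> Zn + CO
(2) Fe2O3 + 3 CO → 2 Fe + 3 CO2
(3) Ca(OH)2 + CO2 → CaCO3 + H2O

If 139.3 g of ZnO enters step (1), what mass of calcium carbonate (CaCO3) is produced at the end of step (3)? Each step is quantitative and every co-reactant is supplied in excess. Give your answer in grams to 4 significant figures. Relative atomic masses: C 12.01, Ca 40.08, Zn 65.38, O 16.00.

M(ZnO) = 65.38 + 16.00 = 81.38 g/mol.
M(CaCO3) = 40.08 + 12.01 + 3(16.00) = 100.09 g/mol.
n(ZnO) = 139.3 / 81.38 = 1.7117 mol.
Reaction (1): ZnO→CO ratio 1:1 ⇒ n(CO) = 1.7117 mol.
Reaction (2): CO→CO2 ratio 3:3 ⇒ n(CO2) = 1.7117 mol.
Reaction (3): CO2→CaCO3 ratio 1:1 ⇒ n(CaCO3) = 1.7117 mol.
Mass of CaCO3 = 1.7117 × 100.09 = 171.33 g.

171.3 g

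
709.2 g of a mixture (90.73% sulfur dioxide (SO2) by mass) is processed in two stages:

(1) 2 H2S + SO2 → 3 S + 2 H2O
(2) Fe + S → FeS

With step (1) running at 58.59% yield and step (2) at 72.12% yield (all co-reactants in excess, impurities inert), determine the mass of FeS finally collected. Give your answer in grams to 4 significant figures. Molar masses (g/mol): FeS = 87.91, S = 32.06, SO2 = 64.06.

1119 g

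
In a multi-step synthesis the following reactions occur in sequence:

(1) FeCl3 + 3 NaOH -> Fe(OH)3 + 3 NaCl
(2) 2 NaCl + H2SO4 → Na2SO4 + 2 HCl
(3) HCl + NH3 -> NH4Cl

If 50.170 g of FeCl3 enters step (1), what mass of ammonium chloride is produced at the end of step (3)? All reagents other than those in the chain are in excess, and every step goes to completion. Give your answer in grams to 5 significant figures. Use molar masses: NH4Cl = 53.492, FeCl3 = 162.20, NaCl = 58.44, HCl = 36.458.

n(FeCl3) = 50.170 / 162.20 = 0.309309 mol.
Reaction (1): FeCl3→NaCl ratio 1:3 ⇒ n(NaCl) = 0.927928 mol.
Reaction (2): NaCl→HCl ratio 2:2 ⇒ n(HCl) = 0.927928 mol.
Reaction (3): HCl→NH4Cl ratio 1:1 ⇒ n(NH4Cl) = 0.927928 mol.
Mass of NH4Cl = 0.927928 × 53.492 = 49.6368 g.

49.637 g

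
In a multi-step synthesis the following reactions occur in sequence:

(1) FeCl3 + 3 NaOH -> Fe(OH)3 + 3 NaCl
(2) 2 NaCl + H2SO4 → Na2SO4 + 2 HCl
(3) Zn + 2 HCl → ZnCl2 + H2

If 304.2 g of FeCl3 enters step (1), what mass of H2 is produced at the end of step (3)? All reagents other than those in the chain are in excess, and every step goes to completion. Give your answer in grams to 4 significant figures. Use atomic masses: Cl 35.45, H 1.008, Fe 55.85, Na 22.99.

M(FeCl3) = 55.85 + 3(35.45) = 162.20 g/mol.
M(H2) = 2(1.008) = 2.016 g/mol.
n(FeCl3) = 304.2 / 162.20 = 1.8755 mol.
Reaction (1): FeCl3→NaCl ratio 1:3 ⇒ n(NaCl) = 5.6264 mol.
Reaction (2): NaCl→HCl ratio 2:2 ⇒ n(HCl) = 5.6264 mol.
Reaction (3): HCl→H2 ratio 2:1 ⇒ n(H2) = 2.8132 mol.
Mass of H2 = 2.8132 × 2.016 = 5.6714 g.

5.671 g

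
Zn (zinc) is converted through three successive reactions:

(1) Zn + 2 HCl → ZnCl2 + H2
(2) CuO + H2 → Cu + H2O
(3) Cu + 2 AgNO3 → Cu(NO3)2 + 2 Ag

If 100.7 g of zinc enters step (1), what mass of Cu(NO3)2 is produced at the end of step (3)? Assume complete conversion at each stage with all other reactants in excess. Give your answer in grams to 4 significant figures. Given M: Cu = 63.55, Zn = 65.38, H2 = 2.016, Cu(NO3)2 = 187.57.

288.9 g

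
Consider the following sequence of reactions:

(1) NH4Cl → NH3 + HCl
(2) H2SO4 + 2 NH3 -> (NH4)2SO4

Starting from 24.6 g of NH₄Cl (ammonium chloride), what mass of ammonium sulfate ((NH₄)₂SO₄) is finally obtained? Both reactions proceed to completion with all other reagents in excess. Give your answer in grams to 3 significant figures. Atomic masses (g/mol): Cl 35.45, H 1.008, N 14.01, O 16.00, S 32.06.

30.4 g

M(NH4Cl) = 14.01 + 4(1.008) + 35.45 = 53.492 g/mol.
M((NH4)2SO4) = 2(14.01) + 8(1.008) + 32.06 + 4(16.00) = 132.144 g/mol.
n(NH4Cl) = 24.60 / 53.492 = 0.4599 mol.
Step 1 gives a 1:1 ratio of NH4Cl to NH3, so n(NH3) = 0.4599 mol.
In step 2 the NH3:(NH4)2SO4 ratio is 2:1, so n((NH4)2SO4) = 0.2299 mol.
Mass of (NH4)2SO4 = 0.2299 × 132.144 = 30.39 g.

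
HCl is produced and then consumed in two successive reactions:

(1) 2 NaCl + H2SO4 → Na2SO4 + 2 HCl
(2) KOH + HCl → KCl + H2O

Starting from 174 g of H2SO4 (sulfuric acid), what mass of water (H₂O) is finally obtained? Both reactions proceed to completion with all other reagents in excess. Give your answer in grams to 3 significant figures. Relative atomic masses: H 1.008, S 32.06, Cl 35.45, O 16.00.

M(H2SO4) = 2(1.008) + 32.06 + 4(16.00) = 98.076 g/mol.
M(H2O) = 2(1.008) + 16.00 = 18.016 g/mol.
n(H2SO4) = 174.0 / 98.076 = 1.774 mol.
Step 1 gives a 1:2 ratio of H2SO4 to HCl, so n(HCl) = 3.548 mol.
In step 2 the HCl:H2O ratio is 1:1, so n(H2O) = 3.548 mol.
Mass of H2O = 3.548 × 18.016 = 63.93 g.

63.9 g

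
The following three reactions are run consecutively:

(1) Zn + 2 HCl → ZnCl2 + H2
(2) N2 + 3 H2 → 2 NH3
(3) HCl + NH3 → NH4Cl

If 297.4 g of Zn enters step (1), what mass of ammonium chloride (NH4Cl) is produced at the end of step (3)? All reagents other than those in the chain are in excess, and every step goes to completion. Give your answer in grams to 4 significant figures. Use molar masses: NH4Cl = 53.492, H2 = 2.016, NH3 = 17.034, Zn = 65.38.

162.2 g

n(Zn) = 297.4 / 65.38 = 4.5488 mol.
Reaction (1): Zn→H2 ratio 1:1 ⇒ n(H2) = 4.5488 mol.
Reaction (2): H2→NH3 ratio 3:2 ⇒ n(NH3) = 3.0325 mol.
Reaction (3): NH3→NH4Cl ratio 1:1 ⇒ n(NH4Cl) = 3.0325 mol.
Mass of NH4Cl = 3.0325 × 53.492 = 162.22 g.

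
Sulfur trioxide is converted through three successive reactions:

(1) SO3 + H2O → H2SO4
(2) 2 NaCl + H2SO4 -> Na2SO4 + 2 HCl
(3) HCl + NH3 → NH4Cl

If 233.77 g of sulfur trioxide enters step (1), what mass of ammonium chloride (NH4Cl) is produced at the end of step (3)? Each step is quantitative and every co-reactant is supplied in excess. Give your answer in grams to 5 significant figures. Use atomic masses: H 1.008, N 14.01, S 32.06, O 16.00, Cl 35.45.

312.39 g

M(SO3) = 32.06 + 3(16.00) = 80.06 g/mol.
M(NH4Cl) = 14.01 + 4(1.008) + 35.45 = 53.492 g/mol.
n(SO3) = 233.77 / 80.06 = 2.91994 mol.
Reaction (1): SO3→H2SO4 ratio 1:1 ⇒ n(H2SO4) = 2.91994 mol.
Reaction (2): H2SO4→HCl ratio 1:2 ⇒ n(HCl) = 5.83987 mol.
Reaction (3): HCl→NH4Cl ratio 1:1 ⇒ n(NH4Cl) = 5.83987 mol.
Mass of NH4Cl = 5.83987 × 53.492 = 312.386 g.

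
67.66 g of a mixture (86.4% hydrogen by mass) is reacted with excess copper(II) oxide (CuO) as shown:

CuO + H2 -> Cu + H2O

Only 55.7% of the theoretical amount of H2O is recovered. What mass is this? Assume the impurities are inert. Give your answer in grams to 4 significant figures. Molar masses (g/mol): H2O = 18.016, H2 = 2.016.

291.0 g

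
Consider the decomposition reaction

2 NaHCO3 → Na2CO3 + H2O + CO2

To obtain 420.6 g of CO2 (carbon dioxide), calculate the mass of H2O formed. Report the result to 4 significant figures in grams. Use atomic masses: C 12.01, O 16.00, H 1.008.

M(CO2) = 12.01 + 2(16.00) = 44.01 g/mol.
M(H2O) = 2(1.008) + 16.00 = 18.016 g/mol.
n(CO2) = 420.60 g / 44.01 g/mol = 9.5569 mol.
From the equation the CO2:H2O mole ratio is 1:1, so n(H2O) = 9.5569 × 1/1 = 9.5569 mol.
Mass of H2O = 9.5569 mol × 18.016 g/mol = 172.18 g.

172.2 g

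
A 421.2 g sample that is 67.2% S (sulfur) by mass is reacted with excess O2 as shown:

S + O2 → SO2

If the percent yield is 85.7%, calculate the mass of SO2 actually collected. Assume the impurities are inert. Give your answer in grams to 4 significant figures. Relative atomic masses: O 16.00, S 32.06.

Pure S available = 421.2 g × 0.672 = 283.05 g.
M(S) = 32.06 g/mol.
M(SO2) = 32.06 + 2(16.00) = 64.06 g/mol.
n(S) = 283.05 g / 32.06 g/mol = 8.8286 mol.
From the equation the S:SO2 mole ratio is 1:1, so n(SO2) = 8.8286 × 1/1 = 8.8286 mol.
Mass of SO2 = 8.8286 mol × 64.06 g/mol = 565.56 g.
Actual mass collected = 565.56 g × 0.857 = 484.69 g.

484.7 g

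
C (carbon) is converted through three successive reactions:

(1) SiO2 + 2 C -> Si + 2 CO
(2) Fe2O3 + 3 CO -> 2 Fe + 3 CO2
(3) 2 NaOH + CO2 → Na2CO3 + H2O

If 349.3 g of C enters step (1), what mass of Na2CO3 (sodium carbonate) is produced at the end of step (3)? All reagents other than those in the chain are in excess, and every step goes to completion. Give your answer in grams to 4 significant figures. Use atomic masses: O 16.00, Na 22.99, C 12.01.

3083 g

M(C) = 12.01 g/mol.
M(Na2CO3) = 2(22.99) + 12.01 + 3(16.00) = 105.99 g/mol.
n(C) = 349.3 / 12.01 = 29.084 mol.
Reaction (1): C→CO ratio 2:2 ⇒ n(CO) = 29.084 mol.
Reaction (2): CO→CO2 ratio 3:3 ⇒ n(CO2) = 29.084 mol.
Reaction (3): CO2→Na2CO3 ratio 1:1 ⇒ n(Na2CO3) = 29.084 mol.
Mass of Na2CO3 = 29.084 × 105.99 = 3082.6 g.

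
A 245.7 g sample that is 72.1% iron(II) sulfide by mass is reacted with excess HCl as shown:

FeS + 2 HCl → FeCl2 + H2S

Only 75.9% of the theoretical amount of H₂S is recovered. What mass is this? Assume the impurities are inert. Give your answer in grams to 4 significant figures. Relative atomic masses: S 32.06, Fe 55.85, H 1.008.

Pure FeS available = 245.7 g × 0.721 = 177.15 g.
M(FeS) = 55.85 + 32.06 = 87.91 g/mol.
M(H2S) = 2(1.008) + 32.06 = 34.076 g/mol.
n(FeS) = 177.15 g / 87.91 g/mol = 2.0151 mol.
From the equation the FeS:H2S mole ratio is 1:1, so n(H2S) = 2.0151 × 1/1 = 2.0151 mol.
Mass of H2S = 2.0151 mol × 34.076 g/mol = 68.667 g.
Actual mass collected = 68.667 g × 0.759 = 52.119 g.

52.12 g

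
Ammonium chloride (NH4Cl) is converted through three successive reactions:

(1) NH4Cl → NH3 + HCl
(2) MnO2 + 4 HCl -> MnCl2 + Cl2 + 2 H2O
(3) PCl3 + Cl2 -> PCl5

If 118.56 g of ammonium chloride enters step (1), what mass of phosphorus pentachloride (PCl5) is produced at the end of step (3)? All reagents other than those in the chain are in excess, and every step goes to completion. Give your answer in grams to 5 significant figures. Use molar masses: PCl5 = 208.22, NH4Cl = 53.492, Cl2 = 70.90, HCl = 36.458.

115.38 g

n(NH4Cl) = 118.56 / 53.492 = 2.21641 mol.
Reaction (1): NH4Cl→HCl ratio 1:1 ⇒ n(HCl) = 2.21641 mol.
Reaction (2): HCl→Cl2 ratio 4:1 ⇒ n(Cl2) = 0.554102 mol.
Reaction (3): Cl2→PCl5 ratio 1:1 ⇒ n(PCl5) = 0.554102 mol.
Mass of PCl5 = 0.554102 × 208.22 = 115.375 g.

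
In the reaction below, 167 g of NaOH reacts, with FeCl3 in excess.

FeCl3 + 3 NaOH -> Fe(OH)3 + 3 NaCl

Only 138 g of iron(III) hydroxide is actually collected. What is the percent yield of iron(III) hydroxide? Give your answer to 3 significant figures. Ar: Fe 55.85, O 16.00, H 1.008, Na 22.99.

92.8 %

M(NaOH) = 22.99 + 16.00 + 1.008 = 39.998 g/mol.
M(Fe(OH)3) = 55.85 + 3(16.00) + 3(1.008) = 106.874 g/mol.
n(NaOH) = 167.0 g / 39.998 g/mol = 4.175 mol.
From the equation the NaOH:Fe(OH)3 mole ratio is 3:1, so n(Fe(OH)3) = 4.175 × 1/3 = 1.392 mol.
Mass of Fe(OH)3 = 1.392 mol × 106.874 g/mol = 148.7 g.
This is the theoretical yield. Percent yield = 138 g / 148.7 g × 100% = 92.78%.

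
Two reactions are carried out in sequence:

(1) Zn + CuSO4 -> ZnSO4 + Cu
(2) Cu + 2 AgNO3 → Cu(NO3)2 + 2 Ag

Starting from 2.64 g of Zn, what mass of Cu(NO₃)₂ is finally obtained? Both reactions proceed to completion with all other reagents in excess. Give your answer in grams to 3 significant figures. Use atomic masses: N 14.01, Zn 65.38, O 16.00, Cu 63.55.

7.57 g

M(Zn) = 65.38 g/mol.
M(Cu(NO3)2) = 63.55 + 2(14.01) + 6(16.00) = 187.57 g/mol.
n(Zn) = 2.640 / 65.38 = 0.04038 mol.
Step 1 gives a 1:1 ratio of Zn to Cu, so n(Cu) = 0.04038 mol.
In step 2 the Cu:Cu(NO3)2 ratio is 1:1, so n(Cu(NO3)2) = 0.04038 mol.
Mass of Cu(NO3)2 = 0.04038 × 187.57 = 7.574 g.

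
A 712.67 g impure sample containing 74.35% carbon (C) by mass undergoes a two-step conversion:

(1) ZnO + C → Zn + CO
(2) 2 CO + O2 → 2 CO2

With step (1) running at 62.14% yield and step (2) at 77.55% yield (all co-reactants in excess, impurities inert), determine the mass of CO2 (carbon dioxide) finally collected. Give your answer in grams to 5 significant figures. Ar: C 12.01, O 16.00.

Pure C = 712.67 × 0.7435 = 529.870 g.
M(C) = 12.01 g/mol.
M(CO2) = 12.01 + 2(16.00) = 44.01 g/mol.
n(C) = 529.870 / 12.01 = 44.1191 mol.
Step 1 (C:CO = 1:1): theoretical n(CO) = 44.1191 mol; at 62.14% yield, n(CO) = 27.4156 mol.
Step 2 (CO:CO2 = 2:2): theoretical n(CO2) = 27.4156 mol, so theoretical mass = 27.4156 × 44.01 = 1206.56 g.
At 77.55% yield, actual mass of CO2 = 1206.56 × 0.7755 = 935.688 g.

935.69 g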